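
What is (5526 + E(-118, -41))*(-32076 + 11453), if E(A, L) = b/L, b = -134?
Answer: -114030100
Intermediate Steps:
E(A, L) = -134/L
(5526 + E(-118, -41))*(-32076 + 11453) = (5526 - 134/(-41))*(-32076 + 11453) = (5526 - 134*(-1/41))*(-20623) = (5526 + 134/41)*(-20623) = (226700/41)*(-20623) = -114030100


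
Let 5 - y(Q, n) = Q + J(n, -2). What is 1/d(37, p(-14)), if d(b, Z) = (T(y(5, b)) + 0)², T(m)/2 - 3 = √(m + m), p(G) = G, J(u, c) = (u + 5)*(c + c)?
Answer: 115/142572 - 2*√21/35643 ≈ 0.00054947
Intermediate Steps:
J(u, c) = 2*c*(5 + u) (J(u, c) = (5 + u)*(2*c) = 2*c*(5 + u))
y(Q, n) = 25 - Q + 4*n (y(Q, n) = 5 - (Q + 2*(-2)*(5 + n)) = 5 - (Q + (-20 - 4*n)) = 5 - (-20 + Q - 4*n) = 5 + (20 - Q + 4*n) = 25 - Q + 4*n)
T(m) = 6 + 2*√2*√m (T(m) = 6 + 2*√(m + m) = 6 + 2*√(2*m) = 6 + 2*(√2*√m) = 6 + 2*√2*√m)
d(b, Z) = (6 + 2*√2*√(20 + 4*b))² (d(b, Z) = ((6 + 2*√2*√(25 - 1*5 + 4*b)) + 0)² = ((6 + 2*√2*√(25 - 5 + 4*b)) + 0)² = ((6 + 2*√2*√(20 + 4*b)) + 0)² = (6 + 2*√2*√(20 + 4*b))²)
1/d(37, p(-14)) = 1/(4*(3 + 2*√2*√(5 + 37))²) = 1/(4*(3 + 2*√2*√42)²) = 1/(4*(3 + 4*√21)²)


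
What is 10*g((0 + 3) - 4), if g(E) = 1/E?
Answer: -10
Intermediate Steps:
g(E) = 1/E
10*g((0 + 3) - 4) = 10/((0 + 3) - 4) = 10/(3 - 4) = 10/(-1) = 10*(-1) = -10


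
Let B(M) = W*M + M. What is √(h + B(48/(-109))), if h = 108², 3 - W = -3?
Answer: 16*√541185/109 ≈ 107.99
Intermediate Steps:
W = 6 (W = 3 - 1*(-3) = 3 + 3 = 6)
B(M) = 7*M (B(M) = 6*M + M = 7*M)
h = 11664
√(h + B(48/(-109))) = √(11664 + 7*(48/(-109))) = √(11664 + 7*(48*(-1/109))) = √(11664 + 7*(-48/109)) = √(11664 - 336/109) = √(1271040/109) = 16*√541185/109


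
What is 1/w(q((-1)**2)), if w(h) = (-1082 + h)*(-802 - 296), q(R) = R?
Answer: 1/1186938 ≈ 8.4250e-7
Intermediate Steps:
w(h) = 1188036 - 1098*h (w(h) = (-1082 + h)*(-1098) = 1188036 - 1098*h)
1/w(q((-1)**2)) = 1/(1188036 - 1098*(-1)**2) = 1/(1188036 - 1098*1) = 1/(1188036 - 1098) = 1/1186938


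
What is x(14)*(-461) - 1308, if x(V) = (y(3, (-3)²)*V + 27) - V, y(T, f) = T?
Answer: -26663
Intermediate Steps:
x(V) = 27 + 2*V (x(V) = (3*V + 27) - V = (27 + 3*V) - V = 27 + 2*V)
x(14)*(-461) - 1308 = (27 + 2*14)*(-461) - 1308 = (27 + 28)*(-461) - 1308 = 55*(-461) - 1308 = -25355 - 1308 = -26663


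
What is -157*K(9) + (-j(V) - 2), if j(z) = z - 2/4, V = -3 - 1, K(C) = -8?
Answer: 2517/2 ≈ 1258.5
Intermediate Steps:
V = -4
j(z) = -1/2 + z (j(z) = z - 2/4 = z - 1*1/2 = z - 1/2 = -1/2 + z)
-157*K(9) + (-j(V) - 2) = -157*(-8) + (-(-1/2 - 4) - 2) = 1256 + (-1*(-9/2) - 2) = 1256 + (9/2 - 2) = 1256 + 5/2 = 2517/2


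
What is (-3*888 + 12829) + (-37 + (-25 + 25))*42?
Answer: 8611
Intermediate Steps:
(-3*888 + 12829) + (-37 + (-25 + 25))*42 = (-2664 + 12829) + (-37 + 0)*42 = 10165 - 37*42 = 10165 - 1554 = 8611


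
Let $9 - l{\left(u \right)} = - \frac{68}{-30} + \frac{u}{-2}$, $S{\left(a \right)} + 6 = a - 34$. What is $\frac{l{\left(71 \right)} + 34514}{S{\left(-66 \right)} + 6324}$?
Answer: $\frac{1036687}{186540} \approx 5.5574$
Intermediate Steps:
$S{\left(a \right)} = -40 + a$ ($S{\left(a \right)} = -6 + \left(a - 34\right) = -6 + \left(-34 + a\right) = -40 + a$)
$l{\left(u \right)} = \frac{101}{15} + \frac{u}{2}$ ($l{\left(u \right)} = 9 - \left(- \frac{68}{-30} + \frac{u}{-2}\right) = 9 - \left(\left(-68\right) \left(- \frac{1}{30}\right) + u \left(- \frac{1}{2}\right)\right) = 9 - \left(\frac{34}{15} - \frac{u}{2}\right) = 9 + \left(- \frac{34}{15} + \frac{u}{2}\right) = \frac{101}{15} + \frac{u}{2}$)
$\frac{l{\left(71 \right)} + 34514}{S{\left(-66 \right)} + 6324} = \frac{\left(\frac{101}{15} + \frac{1}{2} \cdot 71\right) + 34514}{\left(-40 - 66\right) + 6324} = \frac{\left(\frac{101}{15} + \frac{71}{2}\right) + 34514}{-106 + 6324} = \frac{\frac{1267}{30} + 34514}{6218} = \frac{1036687}{30} \cdot \frac{1}{6218} = \frac{1036687}{186540}$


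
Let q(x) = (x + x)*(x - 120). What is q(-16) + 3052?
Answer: 7404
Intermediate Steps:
q(x) = 2*x*(-120 + x) (q(x) = (2*x)*(-120 + x) = 2*x*(-120 + x))
q(-16) + 3052 = 2*(-16)*(-120 - 16) + 3052 = 2*(-16)*(-136) + 3052 = 4352 + 3052 = 7404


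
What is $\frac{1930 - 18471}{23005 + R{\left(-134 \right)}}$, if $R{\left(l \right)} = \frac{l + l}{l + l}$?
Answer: $- \frac{16541}{23006} \approx -0.71899$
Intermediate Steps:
$R{\left(l \right)} = 1$ ($R{\left(l \right)} = \frac{2 l}{2 l} = 2 l \frac{1}{2 l} = 1$)
$\frac{1930 - 18471}{23005 + R{\left(-134 \right)}} = \frac{1930 - 18471}{23005 + 1} = - \frac{16541}{23006}$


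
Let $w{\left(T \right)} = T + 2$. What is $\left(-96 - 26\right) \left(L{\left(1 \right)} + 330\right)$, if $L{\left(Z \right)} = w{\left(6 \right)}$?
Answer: $-41236$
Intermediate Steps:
$w{\left(T \right)} = 2 + T$
$L{\left(Z \right)} = 8$ ($L{\left(Z \right)} = 2 + 6 = 8$)
$\left(-96 - 26\right) \left(L{\left(1 \right)} + 330\right) = \left(-96 - 26\right) \left(8 + 330\right) = \left(-122\right) 338 = -41236$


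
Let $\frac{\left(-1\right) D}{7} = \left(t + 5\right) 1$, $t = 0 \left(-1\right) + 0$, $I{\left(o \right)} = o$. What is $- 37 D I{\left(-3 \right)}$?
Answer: $-3885$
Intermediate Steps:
$t = 0$ ($t = 0 + 0 = 0$)
$D = -35$ ($D = - 7 \left(0 + 5\right) 1 = - 7 \cdot 5 \cdot 1 = \left(-7\right) 5 = -35$)
$- 37 D I{\left(-3 \right)} = \left(-37\right) \left(-35\right) \left(-3\right) = 1295 \left(-3\right) = -3885$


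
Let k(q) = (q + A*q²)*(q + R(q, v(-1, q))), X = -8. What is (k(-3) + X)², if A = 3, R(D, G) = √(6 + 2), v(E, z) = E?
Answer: 11008 - 7680*√2 ≈ 146.84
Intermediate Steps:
R(D, G) = 2*√2 (R(D, G) = √8 = 2*√2)
k(q) = (q + 2*√2)*(q + 3*q²) (k(q) = (q + 3*q²)*(q + 2*√2) = (q + 2*√2)*(q + 3*q²))
(k(-3) + X)² = (-3*(-3 + 2*√2 + 3*(-3)² + 6*(-3)*√2) - 8)² = (-3*(-3 + 2*√2 + 3*9 - 18*√2) - 8)² = (-3*(-3 + 2*√2 + 27 - 18*√2) - 8)² = (-3*(24 - 16*√2) - 8)² = ((-72 + 48*√2) - 8)² = (-80 + 48*√2)²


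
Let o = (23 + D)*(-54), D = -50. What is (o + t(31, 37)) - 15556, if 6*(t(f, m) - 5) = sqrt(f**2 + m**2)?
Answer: -14093 + sqrt(2330)/6 ≈ -14085.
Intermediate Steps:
t(f, m) = 5 + sqrt(f**2 + m**2)/6
o = 1458 (o = (23 - 50)*(-54) = -27*(-54) = 1458)
(o + t(31, 37)) - 15556 = (1458 + (5 + sqrt(31**2 + 37**2)/6)) - 15556 = (1458 + (5 + sqrt(961 + 1369)/6)) - 15556 = (1458 + (5 + sqrt(2330)/6)) - 15556 = (1463 + sqrt(2330)/6) - 15556 = -14093 + sqrt(2330)/6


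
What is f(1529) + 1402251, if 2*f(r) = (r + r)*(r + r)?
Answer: 6077933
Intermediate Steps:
f(r) = 2*r² (f(r) = ((r + r)*(r + r))/2 = ((2*r)*(2*r))/2 = (4*r²)/2 = 2*r²)
f(1529) + 1402251 = 2*1529² + 1402251 = 2*2337841 + 1402251 = 4675682 + 1402251 = 6077933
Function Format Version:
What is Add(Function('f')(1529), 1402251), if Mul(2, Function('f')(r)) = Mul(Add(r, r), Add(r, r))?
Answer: 6077933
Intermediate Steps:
Function('f')(r) = Mul(2, Pow(r, 2)) (Function('f')(r) = Mul(Rational(1, 2), Mul(Add(r, r), Add(r, r))) = Mul(Rational(1, 2), Mul(Mul(2, r), Mul(2, r))) = Mul(Rational(1, 2), Mul(4, Pow(r, 2))) = Mul(2, Pow(r, 2)))
Add(Function('f')(1529), 1402251) = Add(Mul(2, Pow(1529, 2)), 1402251) = Add(Mul(2, 2337841), 1402251) = Add(4675682, 1402251) = 6077933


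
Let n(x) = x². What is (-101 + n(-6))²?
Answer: 4225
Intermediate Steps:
(-101 + n(-6))² = (-101 + (-6)²)² = (-101 + 36)² = (-65)² = 4225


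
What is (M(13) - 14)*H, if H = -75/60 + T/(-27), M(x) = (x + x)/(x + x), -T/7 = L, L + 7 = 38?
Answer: -9529/108 ≈ -88.231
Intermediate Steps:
L = 31 (L = -7 + 38 = 31)
T = -217 (T = -7*31 = -217)
M(x) = 1 (M(x) = (2*x)/((2*x)) = (2*x)*(1/(2*x)) = 1)
H = 733/108 (H = -75/60 - 217/(-27) = -75*1/60 - 217*(-1/27) = -5/4 + 217/27 = 733/108 ≈ 6.7870)
(M(13) - 14)*H = (1 - 14)*(733/108) = -13*733/108 = -9529/108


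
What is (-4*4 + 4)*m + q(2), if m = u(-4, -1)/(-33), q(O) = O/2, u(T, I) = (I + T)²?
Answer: 111/11 ≈ 10.091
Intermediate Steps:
q(O) = O/2 (q(O) = O*(½) = O/2)
m = -25/33 (m = (-1 - 4)²/(-33) = (-5)²*(-1/33) = 25*(-1/33) = -25/33 ≈ -0.75758)
(-4*4 + 4)*m + q(2) = (-4*4 + 4)*(-25/33) + (½)*2 = (-16 + 4)*(-25/33) + 1 = -12*(-25/33) + 1 = 100/11 + 1 = 111/11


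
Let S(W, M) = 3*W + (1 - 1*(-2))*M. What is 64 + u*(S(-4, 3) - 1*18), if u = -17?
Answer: 421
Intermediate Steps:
S(W, M) = 3*M + 3*W (S(W, M) = 3*W + (1 + 2)*M = 3*W + 3*M = 3*M + 3*W)
64 + u*(S(-4, 3) - 1*18) = 64 - 17*((3*3 + 3*(-4)) - 1*18) = 64 - 17*((9 - 12) - 18) = 64 - 17*(-3 - 18) = 64 - 17*(-21) = 64 + 357 = 421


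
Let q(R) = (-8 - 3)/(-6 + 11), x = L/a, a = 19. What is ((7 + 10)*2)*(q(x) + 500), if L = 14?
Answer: 84626/5 ≈ 16925.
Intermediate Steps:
x = 14/19 ≈ 0.73684
q(R) = -11/5
((7 + 10)*2)*(q(x) + 500) = ((7 + 10)*2)*(-11/5 + 500) = (17*2)*(2489/5) = 34*(2489/5) = 84626/5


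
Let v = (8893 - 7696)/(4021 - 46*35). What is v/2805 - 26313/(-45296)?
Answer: 59335074309/102110093360 ≈ 0.58109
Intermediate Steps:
v = 1197/2411 (v = 1197/(4021 - 1610) = 1197/2411 ≈ 0.49647)
v/2805 - 26313/(-45296) = (1197/2411)/2805 - 26313/(-45296) = (1197/2411)*(1/2805) - 26313*(-1/45296) = 399/2254285 + 26313/45296 = 59335074309/102110093360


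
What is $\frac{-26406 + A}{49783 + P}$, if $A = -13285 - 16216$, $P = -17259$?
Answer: $- \frac{55907}{32524} \approx -1.7189$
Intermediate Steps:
$A = -29501$ ($A = -13285 - 16216 = -29501$)
$\frac{-26406 + A}{49783 + P} = \frac{-26406 - 29501}{49783 - 17259} = - \frac{55907}{32524}$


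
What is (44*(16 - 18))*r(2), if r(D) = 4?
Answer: -352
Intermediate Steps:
(44*(16 - 18))*r(2) = (44*(16 - 18))*4 = (44*(-2))*4 = -88*4 = -352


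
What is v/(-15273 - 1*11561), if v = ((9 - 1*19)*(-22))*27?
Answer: -2970/13417 ≈ -0.22136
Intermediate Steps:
v = 5940 (v = ((9 - 19)*(-22))*27 = -10*(-22)*27 = 220*27 = 5940)
v/(-15273 - 1*11561) = 5940/(-15273 - 1*11561) = 5940/(-15273 - 11561) = 5940/(-26834) = 5940*(-1/26834) = -2970/13417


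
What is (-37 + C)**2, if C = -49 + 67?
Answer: 361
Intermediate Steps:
C = 18
(-37 + C)**2 = (-37 + 18)**2 = (-19)**2 = 361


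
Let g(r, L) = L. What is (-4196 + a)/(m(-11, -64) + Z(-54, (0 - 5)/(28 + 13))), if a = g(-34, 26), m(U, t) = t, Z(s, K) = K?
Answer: 170970/2629 ≈ 65.032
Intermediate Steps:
a = 26
(-4196 + a)/(m(-11, -64) + Z(-54, (0 - 5)/(28 + 13))) = (-4196 + 26)/(-64 + (0 - 5)/(28 + 13)) = -4170/(-64 - 5/41) = -4170/(-2629/41) = -4170*(-41/2629) = 170970/2629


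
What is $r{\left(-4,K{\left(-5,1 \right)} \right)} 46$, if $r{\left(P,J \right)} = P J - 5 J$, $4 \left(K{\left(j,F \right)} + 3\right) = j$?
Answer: $\frac{3519}{2} \approx 1759.5$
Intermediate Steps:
$K{\left(j,F \right)} = -3 + \frac{j}{4}$
$r{\left(P,J \right)} = - 5 J + J P$ ($r{\left(P,J \right)} = J P - 5 J = - 5 J + J P$)
$r{\left(-4,K{\left(-5,1 \right)} \right)} 46 = \left(-3 + \frac{1}{4} \left(-5\right)\right) \left(-5 - 4\right) 46 = \left(-3 - \frac{5}{4}\right) \left(-9\right) 46 = \left(- \frac{17}{4}\right) \left(-9\right) 46 = \frac{153}{4} \cdot 46 = \frac{3519}{2}$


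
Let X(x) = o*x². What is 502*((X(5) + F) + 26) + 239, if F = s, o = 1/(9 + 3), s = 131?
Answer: 480593/6 ≈ 80099.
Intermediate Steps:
o = 1/12 ≈ 0.083333
F = 131
X(x) = x²/12
502*((X(5) + F) + 26) + 239 = 502*(((1/12)*5² + 131) + 26) + 239 = 502*(((1/12)*25 + 131) + 26) + 239 = 502*((25/12 + 131) + 26) + 239 = 502*(1597/12 + 26) + 239 = 502*(1909/12) + 239 = 479159/6 + 239 = 480593/6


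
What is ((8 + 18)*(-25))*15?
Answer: -9750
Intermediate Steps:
((8 + 18)*(-25))*15 = (26*(-25))*15 = -650*15 = -9750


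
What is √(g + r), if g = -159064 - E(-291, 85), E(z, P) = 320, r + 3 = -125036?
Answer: I*√284423 ≈ 533.31*I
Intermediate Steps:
r = -125039 (r = -3 - 125036 = -125039)
g = -159384 (g = -159064 - 1*320 = -159064 - 320 = -159384)
√(g + r) = √(-159384 - 125039) = √(-284423) = I*√284423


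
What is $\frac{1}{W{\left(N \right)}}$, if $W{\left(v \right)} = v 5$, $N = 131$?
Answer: $\frac{1}{655} \approx 0.0015267$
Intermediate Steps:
$W{\left(v \right)} = 5 v$
$\frac{1}{W{\left(N \right)}} = \frac{1}{5 \cdot 131} = \frac{1}{655}$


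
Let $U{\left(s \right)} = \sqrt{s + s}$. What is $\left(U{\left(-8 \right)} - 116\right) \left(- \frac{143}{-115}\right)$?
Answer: $- \frac{16588}{115} + \frac{572 i}{115} \approx -144.24 + 4.9739 i$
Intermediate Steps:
$U{\left(s \right)} = \sqrt{2} \sqrt{s}$ ($U{\left(s \right)} = \sqrt{2 s} = \sqrt{2} \sqrt{s}$)
$\left(U{\left(-8 \right)} - 116\right) \left(- \frac{143}{-115}\right) = \left(\sqrt{2} \sqrt{-8} - 116\right) \left(- \frac{143}{-115}\right) = \left(\sqrt{2} \cdot 2 i \sqrt{2} - 116\right) \left(\left(-143\right) \left(- \frac{1}{115}\right)\right) = \left(4 i - 116\right) \frac{143}{115} = \left(-116 + 4 i\right) \frac{143}{115} = - \frac{16588}{115} + \frac{572 i}{115}$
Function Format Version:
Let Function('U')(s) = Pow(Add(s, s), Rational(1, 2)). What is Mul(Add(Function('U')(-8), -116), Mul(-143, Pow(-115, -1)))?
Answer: Add(Rational(-16588, 115), Mul(Rational(572, 115), I)) ≈ Add(-144.24, Mul(4.9739, I))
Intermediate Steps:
Function('U')(s) = Mul(Pow(2, Rational(1, 2)), Pow(s, Rational(1, 2))) (Function('U')(s) = Pow(Mul(2, s), Rational(1, 2)) = Mul(Pow(2, Rational(1, 2)), Pow(s, Rational(1, 2))))
Mul(Add(Function('U')(-8), -116), Mul(-143, Pow(-115, -1))) = Mul(Add(Mul(Pow(2, Rational(1, 2)), Pow(-8, Rational(1, 2))), -116), Mul(-143, Pow(-115, -1))) = Mul(Add(Mul(Pow(2, Rational(1, 2)), Mul(2, I, Pow(2, Rational(1, 2)))), -116), Mul(-143, Rational(-1, 115))) = Mul(Add(Mul(4, I), -116), Rational(143, 115)) = Mul(Add(-116, Mul(4, I)), Rational(143, 115)) = Add(Rational(-16588, 115), Mul(Rational(572, 115), I))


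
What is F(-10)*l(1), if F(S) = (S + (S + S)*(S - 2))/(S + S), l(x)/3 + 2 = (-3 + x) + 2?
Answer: 69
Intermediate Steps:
l(x) = -9 + 3*x (l(x) = -6 + 3*((-3 + x) + 2) = -6 + 3*(-1 + x) = -6 + (-3 + 3*x) = -9 + 3*x)
F(S) = (S + 2*S*(-2 + S))/(2*S) (F(S) = (S + (2*S)*(-2 + S))/((2*S)) = (S + 2*S*(-2 + S))*(1/(2*S)) = (S + 2*S*(-2 + S))/(2*S))
F(-10)*l(1) = (-3/2 - 10)*(-9 + 3*1) = -23*(-9 + 3)/2 = -23/2*(-6) = 69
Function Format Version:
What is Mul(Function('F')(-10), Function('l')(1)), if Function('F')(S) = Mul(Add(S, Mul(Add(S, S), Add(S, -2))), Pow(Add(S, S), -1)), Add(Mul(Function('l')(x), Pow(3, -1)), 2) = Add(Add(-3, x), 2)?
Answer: 69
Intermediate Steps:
Function('l')(x) = Add(-9, Mul(3, x)) (Function('l')(x) = Add(-6, Mul(3, Add(Add(-3, x), 2))) = Add(-6, Mul(3, Add(-1, x))) = Add(-6, Add(-3, Mul(3, x))) = Add(-9, Mul(3, x)))
Function('F')(S) = Mul(Rational(1, 2), Pow(S, -1), Add(S, Mul(2, S, Add(-2, S)))) (Function('F')(S) = Mul(Add(S, Mul(Mul(2, S), Add(-2, S))), Pow(Mul(2, S), -1)) = Mul(Add(S, Mul(2, S, Add(-2, S))), Mul(Rational(1, 2), Pow(S, -1))) = Mul(Rational(1, 2), Pow(S, -1), Add(S, Mul(2, S, Add(-2, S)))))
Mul(Function('F')(-10), Function('l')(1)) = Mul(Add(Rational(-3, 2), -10), Add(-9, Mul(3, 1))) = Mul(Rational(-23, 2), Add(-9, 3)) = Mul(Rational(-23, 2), -6) = 69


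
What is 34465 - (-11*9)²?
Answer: 24664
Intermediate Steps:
34465 - (-11*9)² = 34465 - 1*(-99)² = 34465 - 1*9801 = 34465 - 9801 = 24664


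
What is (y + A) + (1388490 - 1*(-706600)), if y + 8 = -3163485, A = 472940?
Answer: -595463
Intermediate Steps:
y = -3163493 (y = -8 - 3163485 = -3163493)
(y + A) + (1388490 - 1*(-706600)) = (-3163493 + 472940) + (1388490 - 1*(-706600)) = -2690553 + (1388490 + 706600) = -2690553 + 2095090 = -595463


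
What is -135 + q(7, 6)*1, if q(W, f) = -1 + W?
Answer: -129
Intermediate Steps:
-135 + q(7, 6)*1 = -135 + (-1 + 7)*1 = -135 + 6*1 = -135 + 6 = -129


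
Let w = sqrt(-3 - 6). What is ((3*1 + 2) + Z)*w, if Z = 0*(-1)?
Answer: 15*I ≈ 15.0*I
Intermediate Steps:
Z = 0
w = 3*I (w = sqrt(-9) = 3*I ≈ 3.0*I)
((3*1 + 2) + Z)*w = ((3*1 + 2) + 0)*(3*I) = ((3 + 2) + 0)*(3*I) = (5 + 0)*(3*I) = 5*(3*I) = 15*I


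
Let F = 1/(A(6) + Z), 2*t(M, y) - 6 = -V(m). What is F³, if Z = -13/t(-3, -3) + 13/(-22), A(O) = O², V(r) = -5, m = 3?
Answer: 10648/384240583 ≈ 2.7712e-5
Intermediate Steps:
t(M, y) = 11/2 (t(M, y) = 3 + (-1*(-5))/2 = 3 + (½)*5 = 3 + 5/2 = 11/2)
Z = -65/22 (Z = -13/11/2 + 13/(-22) = -13*2/11 + 13*(-1/22) = -26/11 - 13/22 = -65/22 ≈ -2.9545)
F = 22/727 (F = 1/(6² - 65/22) = 1/(36 - 65/22) = 1/(727/22) = 22/727 ≈ 0.030261)
F³ = (22/727)³ = 10648/384240583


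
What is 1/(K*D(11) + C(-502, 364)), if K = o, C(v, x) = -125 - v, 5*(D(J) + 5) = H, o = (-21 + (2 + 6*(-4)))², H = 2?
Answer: -5/40642 ≈ -0.00012303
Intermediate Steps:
o = 1849 (o = (-21 + (2 - 24))² = (-21 - 22)² = (-43)² = 1849)
D(J) = -23/5 (D(J) = -5 + (⅕)*2 = -5 + ⅖ = -23/5)
K = 1849
1/(K*D(11) + C(-502, 364)) = 1/(1849*(-23/5) + (-125 - 1*(-502))) = 1/(-42527/5 + (-125 + 502)) = 1/(-42527/5 + 377) = 1/(-40642/5) = -5/40642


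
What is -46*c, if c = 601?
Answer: -27646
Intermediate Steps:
-46*c = -46*601 = -27646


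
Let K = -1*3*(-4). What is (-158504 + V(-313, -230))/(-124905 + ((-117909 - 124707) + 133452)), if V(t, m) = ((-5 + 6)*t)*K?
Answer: 162260/234069 ≈ 0.69321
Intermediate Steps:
K = 12 (K = -3*(-4) = 12)
V(t, m) = 12*t (V(t, m) = ((-5 + 6)*t)*12 = (1*t)*12 = t*12 = 12*t)
(-158504 + V(-313, -230))/(-124905 + ((-117909 - 124707) + 133452)) = (-158504 + 12*(-313))/(-124905 + ((-117909 - 124707) + 133452)) = (-158504 - 3756)/(-124905 + (-242616 + 133452)) = -162260/(-124905 - 109164) = -162260/(-234069) = -162260*(-1/234069) = 162260/234069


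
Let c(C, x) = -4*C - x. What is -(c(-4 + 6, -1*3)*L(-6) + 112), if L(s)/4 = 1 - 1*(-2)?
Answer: -52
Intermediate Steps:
L(s) = 12 (L(s) = 4*(1 - 1*(-2)) = 4*(1 + 2) = 4*3 = 12)
c(C, x) = -x - 4*C
-(c(-4 + 6, -1*3)*L(-6) + 112) = -((-(-1)*3 - 4*(-4 + 6))*12 + 112) = -((-1*(-3) - 4*2)*12 + 112) = -((3 - 8)*12 + 112) = -(-5*12 + 112) = -(-60 + 112) = -1*52 = -52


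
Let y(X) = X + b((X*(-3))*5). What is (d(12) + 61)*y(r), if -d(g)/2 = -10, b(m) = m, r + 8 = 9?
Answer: -1134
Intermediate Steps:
r = 1 (r = -8 + 9 = 1)
d(g) = 20 (d(g) = -2*(-10) = 20)
y(X) = -14*X (y(X) = X + (X*(-3))*5 = X - 3*X*5 = X - 15*X = -14*X)
(d(12) + 61)*y(r) = (20 + 61)*(-14*1) = 81*(-14) = -1134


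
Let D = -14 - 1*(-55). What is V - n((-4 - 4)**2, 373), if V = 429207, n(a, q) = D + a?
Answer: 429102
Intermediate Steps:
D = 41 (D = -14 + 55 = 41)
n(a, q) = 41 + a
V - n((-4 - 4)**2, 373) = 429207 - (41 + (-4 - 4)**2) = 429207 - (41 + (-8)**2) = 429207 - (41 + 64) = 429207 - 1*105 = 429207 - 105 = 429102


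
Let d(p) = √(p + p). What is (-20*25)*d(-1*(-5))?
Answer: -500*√10 ≈ -1581.1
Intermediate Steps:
d(p) = √2*√p (d(p) = √(2*p) = √2*√p)
(-20*25)*d(-1*(-5)) = (-20*25)*(√2*√(-1*(-5))) = -500*√2*√5 = -500*√10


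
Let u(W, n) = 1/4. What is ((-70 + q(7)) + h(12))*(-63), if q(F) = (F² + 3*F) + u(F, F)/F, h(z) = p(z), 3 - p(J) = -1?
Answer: -1017/4 ≈ -254.25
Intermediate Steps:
p(J) = 4 (p(J) = 3 - 1*(-1) = 3 + 1 = 4)
u(W, n) = ¼
h(z) = 4
q(F) = F² + 3*F + 1/(4*F) (q(F) = (F² + 3*F) + 1/(4*F) = F² + 3*F + 1/(4*F))
((-70 + q(7)) + h(12))*(-63) = ((-70 + (7² + 3*7 + (¼)/7)) + 4)*(-63) = ((-70 + (49 + 21 + (¼)*(⅐))) + 4)*(-63) = ((-70 + (49 + 21 + 1/28)) + 4)*(-63) = ((-70 + 1961/28) + 4)*(-63) = (1/28 + 4)*(-63) = (113/28)*(-63) = -1017/4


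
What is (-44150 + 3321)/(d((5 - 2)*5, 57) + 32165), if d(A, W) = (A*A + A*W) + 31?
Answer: -40829/33276 ≈ -1.2270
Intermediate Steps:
d(A, W) = 31 + A**2 + A*W (d(A, W) = (A**2 + A*W) + 31 = 31 + A**2 + A*W)
(-44150 + 3321)/(d((5 - 2)*5, 57) + 32165) = (-44150 + 3321)/((31 + ((5 - 2)*5)**2 + ((5 - 2)*5)*57) + 32165) = -40829/((31 + (3*5)**2 + (3*5)*57) + 32165) = -40829/((31 + 15**2 + 15*57) + 32165) = -40829/((31 + 225 + 855) + 32165) = -40829/(1111 + 32165) = -40829/33276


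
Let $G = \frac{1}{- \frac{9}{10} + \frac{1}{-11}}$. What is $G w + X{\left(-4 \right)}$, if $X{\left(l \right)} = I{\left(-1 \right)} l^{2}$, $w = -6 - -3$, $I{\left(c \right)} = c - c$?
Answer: $\frac{330}{109} \approx 3.0275$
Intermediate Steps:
$I{\left(c \right)} = 0$
$G = - \frac{110}{109}$ ($G = \frac{1}{\left(-9\right) \frac{1}{10} - \frac{1}{11}} = \frac{1}{- \frac{9}{10} - \frac{1}{11}} = \frac{1}{- \frac{109}{110}} = - \frac{110}{109} \approx -1.0092$)
$w = -3$ ($w = -6 + 3 = -3$)
$X{\left(l \right)} = 0$ ($X{\left(l \right)} = 0 l^{2} = 0$)
$G w + X{\left(-4 \right)} = \left(- \frac{110}{109}\right) \left(-3\right) + 0 = \frac{330}{109} + 0 = \frac{330}{109}$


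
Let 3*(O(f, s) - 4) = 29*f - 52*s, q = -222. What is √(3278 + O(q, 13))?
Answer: 2*√2049/3 ≈ 30.177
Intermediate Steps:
O(f, s) = 4 - 52*s/3 + 29*f/3 (O(f, s) = 4 + (29*f - 52*s)/3 = 4 + (-52*s + 29*f)/3 = 4 + (-52*s/3 + 29*f/3) = 4 - 52*s/3 + 29*f/3)
√(3278 + O(q, 13)) = √(3278 + (4 - 52/3*13 + (29/3)*(-222))) = √(3278 + (4 - 676/3 - 2146)) = √(3278 - 7102/3) = √(2732/3) = 2*√2049/3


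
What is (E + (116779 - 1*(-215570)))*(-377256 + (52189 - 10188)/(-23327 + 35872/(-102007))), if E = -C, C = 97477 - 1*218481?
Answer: -406977251103177903719/2379553161 ≈ -1.7103e+11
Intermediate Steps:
C = -121004 (C = 97477 - 218481 = -121004)
E = 121004 (E = -1*(-121004) = 121004)
(E + (116779 - 1*(-215570)))*(-377256 + (52189 - 10188)/(-23327 + 35872/(-102007))) = (121004 + (116779 - 1*(-215570)))*(-377256 + (52189 - 10188)/(-23327 + 35872/(-102007))) = (121004 + (116779 + 215570))*(-377256 + 42001/(-23327 + 35872*(-1/102007))) = (121004 + 332349)*(-377256 + 42001/(-23327 - 35872/102007)) = 453353*(-377256 + 42001/(-2379553161/102007)) = 453353*(-377256 + 42001*(-102007/2379553161)) = 453353*(-377256 - 4284396007/2379553161) = 453353*(-897704991702223/2379553161) = -406977251103177903719/2379553161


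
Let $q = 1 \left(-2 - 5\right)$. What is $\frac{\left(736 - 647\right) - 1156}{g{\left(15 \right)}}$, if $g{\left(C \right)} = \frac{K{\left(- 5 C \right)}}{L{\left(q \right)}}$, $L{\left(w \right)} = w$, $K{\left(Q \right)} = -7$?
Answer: $-1067$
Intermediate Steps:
$q = -7$ ($q = 1 \left(-7\right) = -7$)
$g{\left(C \right)} = 1$ ($g{\left(C \right)} = - \frac{7}{-7} = \left(-7\right) \left(- \frac{1}{7}\right) = 1$)
$\frac{\left(736 - 647\right) - 1156}{g{\left(15 \right)}} = \frac{\left(736 - 647\right) - 1156}{1} = \left(89 - 1156\right) 1 = \left(-1067\right) 1 = -1067$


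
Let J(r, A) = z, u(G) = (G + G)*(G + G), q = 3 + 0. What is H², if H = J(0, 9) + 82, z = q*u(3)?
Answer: 36100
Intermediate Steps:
q = 3
u(G) = 4*G² (u(G) = (2*G)*(2*G) = 4*G²)
z = 108 (z = 3*(4*3²) = 3*(4*9) = 3*36 = 108)
J(r, A) = 108
H = 190 (H = 108 + 82 = 190)
H² = 190² = 36100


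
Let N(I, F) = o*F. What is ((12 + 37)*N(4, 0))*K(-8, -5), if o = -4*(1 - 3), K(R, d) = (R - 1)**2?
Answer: 0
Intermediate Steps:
K(R, d) = (-1 + R)**2
o = 8 (o = -4*(-2) = 8)
N(I, F) = 8*F
((12 + 37)*N(4, 0))*K(-8, -5) = ((12 + 37)*(8*0))*(-1 - 8)**2 = (49*0)*(-9)**2 = 0*81 = 0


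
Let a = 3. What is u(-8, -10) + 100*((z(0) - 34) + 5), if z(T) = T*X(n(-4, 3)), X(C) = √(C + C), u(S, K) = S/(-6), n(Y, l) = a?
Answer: -8696/3 ≈ -2898.7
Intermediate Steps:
n(Y, l) = 3
u(S, K) = -S/6 (u(S, K) = S*(-⅙) = -S/6)
X(C) = √2*√C (X(C) = √(2*C) = √2*√C)
z(T) = T*√6 (z(T) = T*(√2*√3) = T*√6)
u(-8, -10) + 100*((z(0) - 34) + 5) = -⅙*(-8) + 100*((0*√6 - 34) + 5) = 4/3 + 100*((0 - 34) + 5) = 4/3 + 100*(-34 + 5) = 4/3 + 100*(-29) = 4/3 - 2900 = -8696/3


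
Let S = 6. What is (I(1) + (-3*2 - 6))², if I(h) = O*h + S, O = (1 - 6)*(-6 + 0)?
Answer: 576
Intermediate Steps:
O = 30 (O = -5*(-6) = 30)
I(h) = 6 + 30*h (I(h) = 30*h + 6 = 6 + 30*h)
(I(1) + (-3*2 - 6))² = ((6 + 30*1) + (-3*2 - 6))² = ((6 + 30) + (-6 - 6))² = (36 - 12)² = 24² = 576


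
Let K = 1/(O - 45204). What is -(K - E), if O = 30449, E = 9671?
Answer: 142695606/14755 ≈ 9671.0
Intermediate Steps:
K = -1/14755 (K = 1/(30449 - 45204) = 1/(-14755) = -1/14755 ≈ -6.7774e-5)
-(K - E) = -(-1/14755 - 1*9671) = -(-1/14755 - 9671) = -1*(-142695606/14755) = 142695606/14755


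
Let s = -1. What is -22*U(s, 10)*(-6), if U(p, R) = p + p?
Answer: -264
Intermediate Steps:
U(p, R) = 2*p
-22*U(s, 10)*(-6) = -44*(-1)*(-6) = -22*(-2)*(-6) = 44*(-6) = -264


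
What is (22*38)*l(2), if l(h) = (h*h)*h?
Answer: 6688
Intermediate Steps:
l(h) = h³ (l(h) = h²*h = h³)
(22*38)*l(2) = (22*38)*2³ = 836*8 = 6688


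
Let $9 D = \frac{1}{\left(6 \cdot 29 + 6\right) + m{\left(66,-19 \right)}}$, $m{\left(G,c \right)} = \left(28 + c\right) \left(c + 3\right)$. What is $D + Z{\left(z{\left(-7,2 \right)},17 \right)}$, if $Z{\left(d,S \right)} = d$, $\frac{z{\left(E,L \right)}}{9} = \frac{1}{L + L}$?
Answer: $\frac{365}{162} \approx 2.2531$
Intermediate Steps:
$z{\left(E,L \right)} = \frac{9}{2 L}$ ($z{\left(E,L \right)} = \frac{9}{L + L} = \frac{9}{2 L}$)
$m{\left(G,c \right)} = \left(3 + c\right) \left(28 + c\right)$ ($m{\left(G,c \right)} = \left(28 + c\right) \left(3 + c\right) = \left(3 + c\right) \left(28 + c\right)$)
$D = \frac{1}{324}$ ($D = \frac{1}{9 \left(\left(6 \cdot 29 + 6\right) + \left(84 + \left(-19\right)^{2} + 31 \left(-19\right)\right)\right)} = \frac{1}{9 \left(\left(174 + 6\right) + \left(84 + 361 - 589\right)\right)} = \frac{1}{9 \left(180 - 144\right)} = \frac{1}{9 \cdot 36} = \frac{1}{9} \cdot \frac{1}{36} = \frac{1}{324} \approx 0.0030864$)
$D + Z{\left(z{\left(-7,2 \right)},17 \right)} = \frac{1}{324} + \frac{9}{2 \cdot 2} = \frac{1}{324} + \frac{9}{2} \cdot \frac{1}{2} = \frac{1}{324} + \frac{9}{4} = \frac{365}{162}$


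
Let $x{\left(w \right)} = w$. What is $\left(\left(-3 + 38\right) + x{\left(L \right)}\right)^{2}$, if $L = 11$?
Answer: $2116$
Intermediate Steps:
$\left(\left(-3 + 38\right) + x{\left(L \right)}\right)^{2} = \left(\left(-3 + 38\right) + 11\right)^{2} = \left(35 + 11\right)^{2} = 46^{2} = 2116$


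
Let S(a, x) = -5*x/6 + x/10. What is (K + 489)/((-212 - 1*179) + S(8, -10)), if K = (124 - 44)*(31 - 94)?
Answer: 13653/1151 ≈ 11.862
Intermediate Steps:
S(a, x) = -11*x/15 (S(a, x) = -5*x*(⅙) + x*(⅒) = -5*x/6 + x/10 = -11*x/15)
K = -5040 (K = 80*(-63) = -5040)
(K + 489)/((-212 - 1*179) + S(8, -10)) = (-5040 + 489)/((-212 - 1*179) - 11/15*(-10)) = -4551/((-212 - 179) + 22/3) = -4551/(-391 + 22/3) = -4551/(-1151/3) = -4551*(-3/1151) = 13653/1151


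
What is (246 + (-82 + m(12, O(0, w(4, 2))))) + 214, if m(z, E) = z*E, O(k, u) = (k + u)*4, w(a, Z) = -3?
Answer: 234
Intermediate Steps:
O(k, u) = 4*k + 4*u
m(z, E) = E*z
(246 + (-82 + m(12, O(0, w(4, 2))))) + 214 = (246 + (-82 + (4*0 + 4*(-3))*12)) + 214 = (246 + (-82 + (0 - 12)*12)) + 214 = (246 + (-82 - 12*12)) + 214 = (246 + (-82 - 144)) + 214 = (246 - 226) + 214 = 20 + 214 = 234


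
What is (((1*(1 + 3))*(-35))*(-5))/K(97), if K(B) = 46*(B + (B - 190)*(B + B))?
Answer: -70/82547 ≈ -0.00084800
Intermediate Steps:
K(B) = 46*B + 92*B*(-190 + B) (K(B) = 46*(B + (-190 + B)*(2*B)) = 46*(B + 2*B*(-190 + B)) = 46*B + 92*B*(-190 + B))
(((1*(1 + 3))*(-35))*(-5))/K(97) = (((1*(1 + 3))*(-35))*(-5))/((46*97*(-379 + 2*97))) = (((1*4)*(-35))*(-5))/((46*97*(-379 + 194))) = ((4*(-35))*(-5))/((46*97*(-185))) = -140*(-5)/(-825470) = 700*(-1/825470) = -70/82547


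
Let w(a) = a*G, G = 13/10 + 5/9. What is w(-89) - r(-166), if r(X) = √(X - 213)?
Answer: -14863/90 - I*√379 ≈ -165.14 - 19.468*I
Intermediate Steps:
G = 167/90 (G = 13*(⅒) + 5*(⅑) = 13/10 + 5/9 = 167/90 ≈ 1.8556)
r(X) = √(-213 + X)
w(a) = 167*a/90 (w(a) = a*(167/90) = 167*a/90)
w(-89) - r(-166) = (167/90)*(-89) - √(-213 - 166) = -14863/90 - √(-379) = -14863/90 - I*√379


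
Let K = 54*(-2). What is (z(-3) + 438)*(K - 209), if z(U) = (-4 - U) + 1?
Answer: -138846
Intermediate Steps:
z(U) = -3 - U
K = -108
(z(-3) + 438)*(K - 209) = ((-3 - 1*(-3)) + 438)*(-108 - 209) = ((-3 + 3) + 438)*(-317) = (0 + 438)*(-317) = 438*(-317) = -138846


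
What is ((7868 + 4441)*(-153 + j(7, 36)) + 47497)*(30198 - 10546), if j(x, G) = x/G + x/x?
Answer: -107363450003/3 ≈ -3.5788e+10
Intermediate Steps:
j(x, G) = 1 + x/G (j(x, G) = x/G + 1 = 1 + x/G)
((7868 + 4441)*(-153 + j(7, 36)) + 47497)*(30198 - 10546) = ((7868 + 4441)*(-153 + (36 + 7)/36) + 47497)*(30198 - 10546) = (12309*(-153 + (1/36)*43) + 47497)*19652 = (12309*(-153 + 43/36) + 47497)*19652 = (12309*(-5465/36) + 47497)*19652 = (-22422895/12 + 47497)*19652 = -21852931/12*19652 = -107363450003/3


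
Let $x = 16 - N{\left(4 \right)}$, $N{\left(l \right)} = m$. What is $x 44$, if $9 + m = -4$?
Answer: $1276$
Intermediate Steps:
$m = -13$ ($m = -9 - 4 = -13$)
$N{\left(l \right)} = -13$
$x = 29$ ($x = 16 - -13 = 16 + 13 = 29$)
$x 44 = 29 \cdot 44 = 1276$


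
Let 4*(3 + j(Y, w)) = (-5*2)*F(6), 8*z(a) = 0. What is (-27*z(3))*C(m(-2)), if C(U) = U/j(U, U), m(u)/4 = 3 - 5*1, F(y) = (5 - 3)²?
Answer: 0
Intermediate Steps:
z(a) = 0 (z(a) = (⅛)*0 = 0)
F(y) = 4 (F(y) = 2² = 4)
m(u) = -8 (m(u) = 4*(3 - 5*1) = 4*(3 - 5) = 4*(-2) = -8)
j(Y, w) = -13 (j(Y, w) = -3 + (-5*2*4)/4 = -3 + (-10*4)/4 = -3 + (¼)*(-40) = -3 - 10 = -13)
C(U) = -U/13 (C(U) = U/(-13) = U*(-1/13) = -U/13)
(-27*z(3))*C(m(-2)) = (-27*0)*(-1/13*(-8)) = 0*(8/13) = 0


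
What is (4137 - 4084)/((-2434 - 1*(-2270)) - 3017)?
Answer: -53/3181 ≈ -0.016661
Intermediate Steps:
(4137 - 4084)/((-2434 - 1*(-2270)) - 3017) = 53/((-2434 + 2270) - 3017) = 53/(-164 - 3017) = 53/(-3181) = 53*(-1/3181) = -53/3181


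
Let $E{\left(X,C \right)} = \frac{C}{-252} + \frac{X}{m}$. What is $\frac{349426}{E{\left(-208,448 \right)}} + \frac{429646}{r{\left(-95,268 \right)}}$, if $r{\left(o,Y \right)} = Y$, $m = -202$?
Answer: $- \frac{10604025929}{22780} \approx -4.655 \cdot 10^{5}$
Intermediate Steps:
$E{\left(X,C \right)} = - \frac{X}{202} - \frac{C}{252}$ ($E{\left(X,C \right)} = \frac{C}{-252} + \frac{X}{-202} = C \left(- \frac{1}{252}\right) + X \left(- \frac{1}{202}\right) = - \frac{C}{252} - \frac{X}{202} = - \frac{X}{202} - \frac{C}{252}$)
$\frac{349426}{E{\left(-208,448 \right)}} + \frac{429646}{r{\left(-95,268 \right)}} = \frac{349426}{\left(- \frac{1}{202}\right) \left(-208\right) - \frac{16}{9}} + \frac{429646}{268} = \frac{349426}{\frac{104}{101} - \frac{16}{9}} + 429646 \cdot \frac{1}{268} = \frac{349426}{- \frac{680}{909}} + \frac{214823}{134} = 349426 \left(- \frac{909}{680}\right) + \frac{214823}{134} = - \frac{158814117}{340} + \frac{214823}{134} = - \frac{10604025929}{22780}$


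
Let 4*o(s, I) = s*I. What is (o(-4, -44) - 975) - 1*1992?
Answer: -2923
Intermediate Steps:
o(s, I) = I*s/4 (o(s, I) = (s*I)/4 = (I*s)/4 = I*s/4)
(o(-4, -44) - 975) - 1*1992 = ((1/4)*(-44)*(-4) - 975) - 1*1992 = (44 - 975) - 1992 = -931 - 1992 = -2923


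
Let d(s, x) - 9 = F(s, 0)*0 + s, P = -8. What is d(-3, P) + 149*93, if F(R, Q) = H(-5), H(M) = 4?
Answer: 13863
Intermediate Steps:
F(R, Q) = 4
d(s, x) = 9 + s (d(s, x) = 9 + (4*0 + s) = 9 + (0 + s) = 9 + s)
d(-3, P) + 149*93 = (9 - 3) + 149*93 = 6 + 13857 = 13863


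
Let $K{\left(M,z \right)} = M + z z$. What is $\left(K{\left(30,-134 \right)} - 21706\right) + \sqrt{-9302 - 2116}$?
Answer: $-3720 + i \sqrt{11418} \approx -3720.0 + 106.86 i$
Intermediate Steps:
$K{\left(M,z \right)} = M + z^{2}$
$\left(K{\left(30,-134 \right)} - 21706\right) + \sqrt{-9302 - 2116} = \left(\left(30 + \left(-134\right)^{2}\right) - 21706\right) + \sqrt{-9302 - 2116} = \left(\left(30 + 17956\right) - 21706\right) + \sqrt{-11418} = \left(17986 - 21706\right) + i \sqrt{11418} = -3720 + i \sqrt{11418}$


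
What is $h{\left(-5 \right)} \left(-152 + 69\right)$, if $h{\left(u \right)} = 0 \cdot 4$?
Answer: $0$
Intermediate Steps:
$h{\left(u \right)} = 0$
$h{\left(-5 \right)} \left(-152 + 69\right) = 0 \left(-152 + 69\right) = 0 \left(-83\right) = 0$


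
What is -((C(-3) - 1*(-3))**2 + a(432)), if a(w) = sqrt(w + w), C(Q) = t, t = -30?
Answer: -729 - 12*sqrt(6) ≈ -758.39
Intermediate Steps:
C(Q) = -30
a(w) = sqrt(2)*sqrt(w) (a(w) = sqrt(2*w) = sqrt(2)*sqrt(w))
-((C(-3) - 1*(-3))**2 + a(432)) = -((-30 - 1*(-3))**2 + sqrt(2)*sqrt(432)) = -((-30 + 3)**2 + sqrt(2)*(12*sqrt(3))) = -((-27)**2 + 12*sqrt(6)) = -(729 + 12*sqrt(6)) = -729 - 12*sqrt(6)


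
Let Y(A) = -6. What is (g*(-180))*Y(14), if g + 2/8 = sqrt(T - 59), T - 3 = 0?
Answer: -270 + 2160*I*sqrt(14) ≈ -270.0 + 8082.0*I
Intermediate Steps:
T = 3 (T = 3 + 0 = 3)
g = -1/4 + 2*I*sqrt(14) (g = -1/4 + sqrt(3 - 59) = -1/4 + sqrt(-56) = -1/4 + 2*I*sqrt(14) ≈ -0.25 + 7.4833*I)
(g*(-180))*Y(14) = ((-1/4 + 2*I*sqrt(14))*(-180))*(-6) = (45 - 360*I*sqrt(14))*(-6) = -270 + 2160*I*sqrt(14)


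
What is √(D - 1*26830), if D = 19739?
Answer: I*√7091 ≈ 84.208*I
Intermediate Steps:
√(D - 1*26830) = √(19739 - 1*26830) = √(19739 - 26830) = √(-7091) = I*√7091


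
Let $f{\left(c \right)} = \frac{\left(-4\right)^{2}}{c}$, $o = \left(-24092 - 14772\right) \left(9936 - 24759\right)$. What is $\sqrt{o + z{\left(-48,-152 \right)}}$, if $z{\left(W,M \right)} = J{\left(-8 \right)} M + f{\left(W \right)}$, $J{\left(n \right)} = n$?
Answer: $\frac{\sqrt{5184740589}}{3} \approx 24002.0$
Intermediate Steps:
$o = 576081072$ ($o = \left(-38864\right) \left(-14823\right) = 576081072$)
$f{\left(c \right)} = \frac{16}{c}$
$z{\left(W,M \right)} = - 8 M + \frac{16}{W}$
$\sqrt{o + z{\left(-48,-152 \right)}} = \sqrt{576081072 + \left(\left(-8\right) \left(-152\right) + \frac{16}{-48}\right)} = \sqrt{576081072 + \left(1216 + 16 \left(- \frac{1}{48}\right)\right)} = \sqrt{576081072 + \left(1216 - \frac{1}{3}\right)} = \sqrt{576081072 + \frac{3647}{3}} = \sqrt{\frac{1728246863}{3}} = \frac{\sqrt{5184740589}}{3}$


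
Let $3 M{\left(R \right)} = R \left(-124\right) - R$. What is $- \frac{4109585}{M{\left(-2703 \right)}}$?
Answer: $- \frac{821917}{22525} \approx -36.489$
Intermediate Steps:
$M{\left(R \right)} = - \frac{125 R}{3}$ ($M{\left(R \right)} = \frac{R \left(-124\right) - R}{3} = \frac{- 124 R - R}{3} = \frac{\left(-125\right) R}{3} = - \frac{125 R}{3}$)
$- \frac{4109585}{M{\left(-2703 \right)}} = - \frac{4109585}{\left(- \frac{125}{3}\right) \left(-2703\right)} = - \frac{4109585}{112625} = \left(-4109585\right) \frac{1}{112625} = - \frac{821917}{22525}$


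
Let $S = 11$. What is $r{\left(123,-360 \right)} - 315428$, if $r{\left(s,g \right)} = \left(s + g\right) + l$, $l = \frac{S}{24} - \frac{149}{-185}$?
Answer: $- \frac{1401546989}{4440} \approx -3.1566 \cdot 10^{5}$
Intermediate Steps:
$l = \frac{5611}{4440}$ ($l = \frac{11}{24} - \frac{149}{-185} = 11 \cdot \frac{1}{24} - - \frac{149}{185} = \frac{11}{24} + \frac{149}{185} = \frac{5611}{4440} \approx 1.2637$)
$r{\left(s,g \right)} = \frac{5611}{4440} + g + s$ ($r{\left(s,g \right)} = \left(s + g\right) + \frac{5611}{4440} = \left(g + s\right) + \frac{5611}{4440} = \frac{5611}{4440} + g + s$)
$r{\left(123,-360 \right)} - 315428 = \left(\frac{5611}{4440} - 360 + 123\right) - 315428 = - \frac{1046669}{4440} - 315428 = - \frac{1401546989}{4440}$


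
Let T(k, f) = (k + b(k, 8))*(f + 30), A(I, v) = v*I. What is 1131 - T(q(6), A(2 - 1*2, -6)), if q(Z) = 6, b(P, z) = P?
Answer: 771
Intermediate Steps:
A(I, v) = I*v
T(k, f) = 2*k*(30 + f) (T(k, f) = (k + k)*(f + 30) = (2*k)*(30 + f) = 2*k*(30 + f))
1131 - T(q(6), A(2 - 1*2, -6)) = 1131 - 2*6*(30 + (2 - 1*2)*(-6)) = 1131 - 2*6*(30 + (2 - 2)*(-6)) = 1131 - 2*6*(30 + 0*(-6)) = 1131 - 2*6*(30 + 0) = 1131 - 2*6*30 = 1131 - 1*360 = 1131 - 360 = 771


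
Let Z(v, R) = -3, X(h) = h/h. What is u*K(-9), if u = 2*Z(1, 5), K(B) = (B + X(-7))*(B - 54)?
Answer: -3024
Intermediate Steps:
X(h) = 1
K(B) = (1 + B)*(-54 + B) (K(B) = (B + 1)*(B - 54) = (1 + B)*(-54 + B))
u = -6 (u = 2*(-3) = -6)
u*K(-9) = -6*(-54 + (-9)**2 - 53*(-9)) = -6*(-54 + 81 + 477) = -6*504 = -3024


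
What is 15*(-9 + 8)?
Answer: -15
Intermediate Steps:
15*(-9 + 8) = 15*(-1) = -15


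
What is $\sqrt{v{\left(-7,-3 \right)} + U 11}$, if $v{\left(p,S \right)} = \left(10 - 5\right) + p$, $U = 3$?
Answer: $\sqrt{31} \approx 5.5678$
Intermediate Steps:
$v{\left(p,S \right)} = 5 + p$
$\sqrt{v{\left(-7,-3 \right)} + U 11} = \sqrt{\left(5 - 7\right) + 3 \cdot 11} = \sqrt{-2 + 33} = \sqrt{31}$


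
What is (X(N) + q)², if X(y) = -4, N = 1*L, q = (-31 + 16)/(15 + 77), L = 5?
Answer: 146689/8464 ≈ 17.331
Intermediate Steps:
q = -15/92 ≈ -0.16304
N = 5 (N = 1*5 = 5)
(X(N) + q)² = (-4 - 15/92)² = (-383/92)² = 146689/8464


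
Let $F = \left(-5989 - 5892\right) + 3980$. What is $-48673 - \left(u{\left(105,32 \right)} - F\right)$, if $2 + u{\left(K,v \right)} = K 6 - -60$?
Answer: $-57262$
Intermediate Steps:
$u{\left(K,v \right)} = 58 + 6 K$ ($u{\left(K,v \right)} = -2 + \left(K 6 - -60\right) = -2 + \left(6 K + 60\right) = -2 + \left(60 + 6 K\right) = 58 + 6 K$)
$F = -7901$ ($F = -11881 + 3980 = -7901$)
$-48673 - \left(u{\left(105,32 \right)} - F\right) = -48673 - \left(\left(58 + 6 \cdot 105\right) - -7901\right) = -48673 - \left(\left(58 + 630\right) + 7901\right) = -48673 - \left(688 + 7901\right) = -48673 - 8589 = -57262$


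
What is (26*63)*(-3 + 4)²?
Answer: 1638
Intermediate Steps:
(26*63)*(-3 + 4)² = 1638*1² = 1638*1 = 1638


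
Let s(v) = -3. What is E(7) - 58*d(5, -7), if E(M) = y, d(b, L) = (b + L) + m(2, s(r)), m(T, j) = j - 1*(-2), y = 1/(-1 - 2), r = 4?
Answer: 521/3 ≈ 173.67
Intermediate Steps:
y = -⅓ (y = 1/(-3) = -⅓ ≈ -0.33333)
m(T, j) = 2 + j (m(T, j) = j + 2 = 2 + j)
d(b, L) = -1 + L + b (d(b, L) = (b + L) + (2 - 3) = (L + b) - 1 = -1 + L + b)
E(M) = -⅓
E(7) - 58*d(5, -7) = -⅓ - 58*(-1 - 7 + 5) = -⅓ - 58*(-3) = -⅓ + 174 = 521/3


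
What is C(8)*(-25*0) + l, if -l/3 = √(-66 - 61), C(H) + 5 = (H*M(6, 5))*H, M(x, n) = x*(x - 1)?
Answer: -3*I*√127 ≈ -33.808*I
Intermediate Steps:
M(x, n) = x*(-1 + x)
C(H) = -5 + 30*H² (C(H) = -5 + (H*(6*(-1 + 6)))*H = -5 + (H*(6*5))*H = -5 + (H*30)*H = -5 + (30*H)*H = -5 + 30*H²)
l = -3*I*√127 (l = -3*√(-66 - 61) = -3*I*√127 ≈ -33.808*I)
C(8)*(-25*0) + l = (-5 + 30*8²)*(-25*0) - 3*I*√127 = (-5 + 30*64)*0 - 3*I*√127 = (-5 + 1920)*0 - 3*I*√127 = 1915*0 - 3*I*√127 = 0 - 3*I*√127 = -3*I*√127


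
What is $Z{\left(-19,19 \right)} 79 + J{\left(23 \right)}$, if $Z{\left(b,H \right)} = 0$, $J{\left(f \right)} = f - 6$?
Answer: $17$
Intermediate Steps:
$J{\left(f \right)} = -6 + f$
$Z{\left(-19,19 \right)} 79 + J{\left(23 \right)} = 0 \cdot 79 + \left(-6 + 23\right) = 0 + 17 = 17$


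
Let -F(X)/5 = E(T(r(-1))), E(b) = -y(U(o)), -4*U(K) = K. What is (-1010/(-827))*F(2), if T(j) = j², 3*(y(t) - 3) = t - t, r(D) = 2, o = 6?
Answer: 15150/827 ≈ 18.319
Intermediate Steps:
U(K) = -K/4
y(t) = 3 (y(t) = 3 + (t - t)/3 = 3 + (⅓)*0 = 3 + 0 = 3)
E(b) = -3 (E(b) = -1*3 = -3)
F(X) = 15 (F(X) = -5*(-3) = 15)
(-1010/(-827))*F(2) = -1010/(-827)*15 = -1010*(-1/827)*15 = (1010/827)*15 = 15150/827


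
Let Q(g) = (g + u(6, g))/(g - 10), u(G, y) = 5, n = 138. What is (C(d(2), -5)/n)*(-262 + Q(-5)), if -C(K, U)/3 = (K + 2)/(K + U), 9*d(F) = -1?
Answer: -2227/1058 ≈ -2.1049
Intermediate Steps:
d(F) = -⅑ (d(F) = (⅑)*(-1) = -⅑)
Q(g) = (5 + g)/(-10 + g) (Q(g) = (g + 5)/(g - 10) = (5 + g)/(-10 + g))
C(K, U) = -3*(2 + K)/(K + U) (C(K, U) = -3*(K + 2)/(K + U) = -3*(2 + K)/(K + U))
(C(d(2), -5)/n)*(-262 + Q(-5)) = ((3*(-2 - 1*(-⅑))/(-⅑ - 5))/138)*(-262 + (5 - 5)/(-10 - 5)) = ((3*(-2 + ⅑)/(-46/9))*(1/138))*(-262 + 0/(-15)) = ((3*(-9/46)*(-17/9))*(1/138))*(-262 - 1/15*0) = ((51/46)*(1/138))*(-262 + 0) = (17/2116)*(-262) = -2227/1058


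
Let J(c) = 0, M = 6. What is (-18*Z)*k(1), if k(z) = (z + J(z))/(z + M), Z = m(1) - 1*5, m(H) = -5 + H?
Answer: 162/7 ≈ 23.143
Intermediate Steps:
Z = -9 (Z = (-5 + 1) - 1*5 = -4 - 5 = -9)
k(z) = z/(6 + z) (k(z) = (z + 0)/(z + 6) = z/(6 + z))
(-18*Z)*k(1) = (-18*(-9))*(1/(6 + 1)) = 162*(1/7) = 162/7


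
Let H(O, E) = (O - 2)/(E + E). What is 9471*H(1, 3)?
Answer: -3157/2 ≈ -1578.5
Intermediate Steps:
H(O, E) = (-2 + O)/(2*E) (H(O, E) = (-2 + O)/((2*E)) = (-2 + O)*(1/(2*E)) = (-2 + O)/(2*E))
9471*H(1, 3) = 9471*((½)*(-2 + 1)/3) = 9471*((½)*(⅓)*(-1)) = 9471*(-⅙) = -3157/2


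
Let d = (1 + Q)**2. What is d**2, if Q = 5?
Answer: 1296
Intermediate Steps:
d = 36 (d = (1 + 5)**2 = 6**2 = 36)
d**2 = 36**2 = 1296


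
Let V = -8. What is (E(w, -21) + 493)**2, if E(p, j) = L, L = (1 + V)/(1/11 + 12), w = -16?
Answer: 87534736/361 ≈ 2.4248e+5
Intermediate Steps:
L = -11/19 (L = (1 - 8)/(1/11 + 12) = -7/(1/11 + 12) = -7/133/11 = -7*11/133 = -11/19 ≈ -0.57895)
E(p, j) = -11/19
(E(w, -21) + 493)**2 = (-11/19 + 493)**2 = (9356/19)**2 = 87534736/361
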